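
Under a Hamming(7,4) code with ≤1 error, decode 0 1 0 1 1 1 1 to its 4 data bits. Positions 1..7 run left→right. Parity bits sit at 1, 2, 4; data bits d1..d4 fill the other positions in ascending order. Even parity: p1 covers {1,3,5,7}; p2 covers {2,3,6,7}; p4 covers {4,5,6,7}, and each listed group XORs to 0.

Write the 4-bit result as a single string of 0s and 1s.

s1 (pos 1,3,5,7): 0⊕0⊕1⊕1 = 0
s2 (pos 2,3,6,7): 1⊕0⊕1⊕1 = 1
s4 (pos 4,5,6,7): 1⊕1⊕1⊕1 = 0
Syndrome s4…s1 = 010 → error at position 2.
Flip position 2: 0101111 → 0001111
Read data bits from positions 3,5,6,7: 0111

0111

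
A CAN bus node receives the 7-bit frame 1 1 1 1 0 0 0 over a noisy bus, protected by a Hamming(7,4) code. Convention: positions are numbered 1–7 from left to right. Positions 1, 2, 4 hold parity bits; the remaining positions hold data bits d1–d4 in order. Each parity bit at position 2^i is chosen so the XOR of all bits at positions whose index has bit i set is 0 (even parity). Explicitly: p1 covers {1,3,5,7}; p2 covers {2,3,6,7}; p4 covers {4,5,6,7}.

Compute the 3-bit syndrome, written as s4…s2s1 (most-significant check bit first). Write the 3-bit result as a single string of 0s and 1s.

100

s1 (pos 1,3,5,7): 1⊕1⊕0⊕0 = 0
s2 (pos 2,3,6,7): 1⊕1⊕0⊕0 = 0
s4 (pos 4,5,6,7): 1⊕0⊕0⊕0 = 1
Syndrome s4…s1 = 100 → error at position 4.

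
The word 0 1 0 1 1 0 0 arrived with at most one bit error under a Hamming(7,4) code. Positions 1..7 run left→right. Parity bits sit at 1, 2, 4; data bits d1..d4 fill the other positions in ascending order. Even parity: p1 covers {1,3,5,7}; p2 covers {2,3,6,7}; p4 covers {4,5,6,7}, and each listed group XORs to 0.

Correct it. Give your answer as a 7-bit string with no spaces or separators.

0111100

s1 (pos 1,3,5,7): 0⊕0⊕1⊕0 = 1
s2 (pos 2,3,6,7): 1⊕0⊕0⊕0 = 1
s4 (pos 4,5,6,7): 1⊕1⊕0⊕0 = 0
Syndrome s4…s1 = 011 → error at position 3.
Flip position 3: 0101100 → 0111100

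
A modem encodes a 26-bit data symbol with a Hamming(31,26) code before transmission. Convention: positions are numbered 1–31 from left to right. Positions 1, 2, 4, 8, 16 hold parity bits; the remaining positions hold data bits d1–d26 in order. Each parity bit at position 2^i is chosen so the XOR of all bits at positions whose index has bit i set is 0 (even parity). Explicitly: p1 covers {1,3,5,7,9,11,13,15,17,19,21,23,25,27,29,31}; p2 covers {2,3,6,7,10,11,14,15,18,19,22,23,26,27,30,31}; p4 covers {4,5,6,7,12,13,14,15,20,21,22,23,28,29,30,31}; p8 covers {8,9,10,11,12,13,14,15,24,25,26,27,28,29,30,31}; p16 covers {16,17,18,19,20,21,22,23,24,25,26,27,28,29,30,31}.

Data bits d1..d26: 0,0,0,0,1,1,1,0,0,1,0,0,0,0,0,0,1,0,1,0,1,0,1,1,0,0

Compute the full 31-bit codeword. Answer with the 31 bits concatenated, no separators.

Place data at non-parity positions: p1 p2 0 p4 0 0 0 p8 1 1 1 0 0 1 0 p16 0 0 0 0 0 1 0 1 0 1 0 1 1 0 0
p1 (pos 1,3,5,7,9,11,13,15,17,19,21,23,25,27,29,31): XOR of data positions = 0⊕0⊕0⊕1⊕1⊕0⊕0⊕0⊕0⊕0⊕0⊕0⊕0⊕1⊕0 = 1
p2 (pos 2,3,6,7,10,11,14,15,18,19,22,23,26,27,30,31): XOR of data positions = 0⊕0⊕0⊕1⊕1⊕1⊕0⊕0⊕0⊕1⊕0⊕1⊕0⊕0⊕0 = 1
p4 (pos 4,5,6,7,12,13,14,15,20,21,22,23,28,29,30,31): XOR of data positions = 0⊕0⊕0⊕0⊕0⊕1⊕0⊕0⊕0⊕1⊕0⊕1⊕1⊕0⊕0 = 0
p8 (pos 8,9,10,11,12,13,14,15,24,25,26,27,28,29,30,31): XOR of data positions = 1⊕1⊕1⊕0⊕0⊕1⊕0⊕1⊕0⊕1⊕0⊕1⊕1⊕0⊕0 = 0
p16 (pos 16,17,18,19,20,21,22,23,24,25,26,27,28,29,30,31): XOR of data positions = 0⊕0⊕0⊕0⊕0⊕1⊕0⊕1⊕0⊕1⊕0⊕1⊕1⊕0⊕0 = 1
Codeword: 1100000011100101000001010101100

1100000011100101000001010101100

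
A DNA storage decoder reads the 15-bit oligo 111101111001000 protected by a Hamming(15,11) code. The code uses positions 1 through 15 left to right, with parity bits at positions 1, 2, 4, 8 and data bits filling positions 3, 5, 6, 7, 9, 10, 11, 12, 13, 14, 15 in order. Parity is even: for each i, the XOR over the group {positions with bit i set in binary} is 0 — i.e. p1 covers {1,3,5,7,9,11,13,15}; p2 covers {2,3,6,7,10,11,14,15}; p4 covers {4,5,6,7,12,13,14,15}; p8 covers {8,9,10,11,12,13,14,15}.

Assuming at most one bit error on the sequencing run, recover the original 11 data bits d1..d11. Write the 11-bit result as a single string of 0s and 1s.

s1 (pos 1,3,5,7,9,11,13,15): 1⊕1⊕0⊕1⊕1⊕0⊕0⊕0 = 0
s2 (pos 2,3,6,7,10,11,14,15): 1⊕1⊕1⊕1⊕0⊕0⊕0⊕0 = 0
s4 (pos 4,5,6,7,12,13,14,15): 1⊕0⊕1⊕1⊕1⊕0⊕0⊕0 = 0
s8 (pos 8,9,10,11,12,13,14,15): 1⊕1⊕0⊕0⊕1⊕0⊕0⊕0 = 1
Syndrome s8…s1 = 1000 → error at position 8.
Flip position 8: 111101111001000 → 111101101001000
Read data bits from positions 3,5,6,7,9,10,11,12,13,14,15: 10111001000

10111001000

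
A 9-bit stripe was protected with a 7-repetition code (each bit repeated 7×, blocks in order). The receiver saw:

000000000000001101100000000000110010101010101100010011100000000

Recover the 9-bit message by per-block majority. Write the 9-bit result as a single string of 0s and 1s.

Block 1 (0000000): 0 ones → 0
Block 2 (0000000): 0 ones → 0
Block 3 (1101100): 4 ones → 1
Block 4 (0000000): 0 ones → 0
Block 5 (0011001): 3 ones → 0
Block 6 (0101010): 3 ones → 0
Block 7 (1011000): 3 ones → 0
Block 8 (1001110): 4 ones → 1
Block 9 (0000000): 0 ones → 0

001000010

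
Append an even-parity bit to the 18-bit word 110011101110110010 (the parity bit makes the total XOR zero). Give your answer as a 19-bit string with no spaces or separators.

1100111011101100101

XOR of the 18 data bits: 1⊕1⊕0⊕0⊕1⊕1⊕1⊕0⊕1⊕1⊕1⊕0⊕1⊕1⊕0⊕0⊕1⊕0 = 1
Parity bit = 1 (so all 19 bits XOR to 0).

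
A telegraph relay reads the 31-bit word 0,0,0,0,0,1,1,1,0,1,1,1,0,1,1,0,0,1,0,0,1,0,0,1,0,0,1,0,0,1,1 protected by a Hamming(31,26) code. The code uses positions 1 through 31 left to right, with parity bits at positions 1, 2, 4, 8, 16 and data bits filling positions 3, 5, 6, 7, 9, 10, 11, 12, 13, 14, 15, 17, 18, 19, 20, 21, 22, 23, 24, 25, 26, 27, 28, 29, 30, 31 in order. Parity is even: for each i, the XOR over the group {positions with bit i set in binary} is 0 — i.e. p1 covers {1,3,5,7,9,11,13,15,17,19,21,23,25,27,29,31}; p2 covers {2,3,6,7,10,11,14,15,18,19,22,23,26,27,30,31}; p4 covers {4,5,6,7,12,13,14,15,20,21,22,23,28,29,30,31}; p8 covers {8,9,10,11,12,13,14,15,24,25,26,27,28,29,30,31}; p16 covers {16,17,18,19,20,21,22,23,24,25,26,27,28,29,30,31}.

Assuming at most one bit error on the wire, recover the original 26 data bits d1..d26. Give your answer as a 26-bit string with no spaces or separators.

s1 (pos 1,3,5,7,9,11,13,15,17,19,21,23,25,27,29,31): 0⊕0⊕0⊕1⊕0⊕1⊕0⊕1⊕0⊕0⊕1⊕0⊕0⊕1⊕0⊕1 = 0
s2 (pos 2,3,6,7,10,11,14,15,18,19,22,23,26,27,30,31): 0⊕0⊕1⊕1⊕1⊕1⊕1⊕1⊕1⊕0⊕0⊕0⊕0⊕1⊕1⊕1 = 0
s4 (pos 4,5,6,7,12,13,14,15,20,21,22,23,28,29,30,31): 0⊕0⊕1⊕1⊕1⊕0⊕1⊕1⊕0⊕1⊕0⊕0⊕0⊕0⊕1⊕1 = 0
s8 (pos 8,9,10,11,12,13,14,15,24,25,26,27,28,29,30,31): 1⊕0⊕1⊕1⊕1⊕0⊕1⊕1⊕1⊕0⊕0⊕1⊕0⊕0⊕1⊕1 = 0
s16 (pos 16,17,18,19,20,21,22,23,24,25,26,27,28,29,30,31): 0⊕0⊕1⊕0⊕0⊕1⊕0⊕0⊕1⊕0⊕0⊕1⊕0⊕0⊕1⊕1 = 0
Syndrome s16…s1 = 00000 → no error.
Read data bits from positions 3,5,6,7,9,10,11,12,13,14,15,17,18,19,20,21,22,23,24,25,26,27,28,29,30,31: 00110111011010010010010011

00110111011010010010010011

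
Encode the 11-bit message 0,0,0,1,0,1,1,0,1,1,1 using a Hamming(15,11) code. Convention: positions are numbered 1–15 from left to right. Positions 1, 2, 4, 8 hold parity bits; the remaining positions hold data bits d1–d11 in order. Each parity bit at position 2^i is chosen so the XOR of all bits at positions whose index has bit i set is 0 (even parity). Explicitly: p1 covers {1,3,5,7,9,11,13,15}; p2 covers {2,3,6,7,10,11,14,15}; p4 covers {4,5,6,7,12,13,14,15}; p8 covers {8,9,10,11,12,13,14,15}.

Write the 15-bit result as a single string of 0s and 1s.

Place data at non-parity positions: p1 p2 0 p4 0 0 1 p8 0 1 1 0 1 1 1
p1 (pos 1,3,5,7,9,11,13,15): XOR of data positions = 0⊕0⊕1⊕0⊕1⊕1⊕1 = 0
p2 (pos 2,3,6,7,10,11,14,15): XOR of data positions = 0⊕0⊕1⊕1⊕1⊕1⊕1 = 1
p4 (pos 4,5,6,7,12,13,14,15): XOR of data positions = 0⊕0⊕1⊕0⊕1⊕1⊕1 = 0
p8 (pos 8,9,10,11,12,13,14,15): XOR of data positions = 0⊕1⊕1⊕0⊕1⊕1⊕1 = 1
Codeword: 010000110110111

010000110110111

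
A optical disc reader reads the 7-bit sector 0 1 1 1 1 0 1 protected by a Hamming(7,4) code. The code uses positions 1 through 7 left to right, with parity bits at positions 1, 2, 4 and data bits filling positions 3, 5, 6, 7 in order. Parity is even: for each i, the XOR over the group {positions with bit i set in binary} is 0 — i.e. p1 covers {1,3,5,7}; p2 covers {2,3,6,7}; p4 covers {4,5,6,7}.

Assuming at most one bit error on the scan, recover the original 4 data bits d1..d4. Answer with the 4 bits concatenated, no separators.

s1 (pos 1,3,5,7): 0⊕1⊕1⊕1 = 1
s2 (pos 2,3,6,7): 1⊕1⊕0⊕1 = 1
s4 (pos 4,5,6,7): 1⊕1⊕0⊕1 = 1
Syndrome s4…s1 = 111 → error at position 7.
Flip position 7: 0111101 → 0111100
Read data bits from positions 3,5,6,7: 1100

1100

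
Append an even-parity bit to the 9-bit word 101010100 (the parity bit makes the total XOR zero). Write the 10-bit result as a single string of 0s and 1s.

XOR of the 9 data bits: 1⊕0⊕1⊕0⊕1⊕0⊕1⊕0⊕0 = 0
Parity bit = 0 (so all 10 bits XOR to 0).

1010101000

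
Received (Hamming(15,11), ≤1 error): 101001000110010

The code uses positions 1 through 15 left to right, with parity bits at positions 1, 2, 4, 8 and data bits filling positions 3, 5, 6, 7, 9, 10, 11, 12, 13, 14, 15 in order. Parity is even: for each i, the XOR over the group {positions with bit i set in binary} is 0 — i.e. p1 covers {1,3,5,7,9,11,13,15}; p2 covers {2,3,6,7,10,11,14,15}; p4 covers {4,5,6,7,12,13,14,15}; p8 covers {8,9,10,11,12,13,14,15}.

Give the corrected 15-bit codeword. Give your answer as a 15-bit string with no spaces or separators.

101001000100010

s1 (pos 1,3,5,7,9,11,13,15): 1⊕1⊕0⊕0⊕0⊕1⊕0⊕0 = 1
s2 (pos 2,3,6,7,10,11,14,15): 0⊕1⊕1⊕0⊕1⊕1⊕1⊕0 = 1
s4 (pos 4,5,6,7,12,13,14,15): 0⊕0⊕1⊕0⊕0⊕0⊕1⊕0 = 0
s8 (pos 8,9,10,11,12,13,14,15): 0⊕0⊕1⊕1⊕0⊕0⊕1⊕0 = 1
Syndrome s8…s1 = 1011 → error at position 11.
Flip position 11: 101001000110010 → 101001000100010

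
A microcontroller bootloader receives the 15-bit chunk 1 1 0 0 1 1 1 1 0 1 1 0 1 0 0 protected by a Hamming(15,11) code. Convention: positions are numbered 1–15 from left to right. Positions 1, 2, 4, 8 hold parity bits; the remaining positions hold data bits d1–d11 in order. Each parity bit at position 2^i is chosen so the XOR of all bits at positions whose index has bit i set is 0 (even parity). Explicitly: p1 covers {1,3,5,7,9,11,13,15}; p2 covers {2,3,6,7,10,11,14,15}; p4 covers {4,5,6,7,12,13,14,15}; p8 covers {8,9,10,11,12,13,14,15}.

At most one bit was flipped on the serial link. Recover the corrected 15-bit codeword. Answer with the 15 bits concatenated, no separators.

s1 (pos 1,3,5,7,9,11,13,15): 1⊕0⊕1⊕1⊕0⊕1⊕1⊕0 = 1
s2 (pos 2,3,6,7,10,11,14,15): 1⊕0⊕1⊕1⊕1⊕1⊕0⊕0 = 1
s4 (pos 4,5,6,7,12,13,14,15): 0⊕1⊕1⊕1⊕0⊕1⊕0⊕0 = 0
s8 (pos 8,9,10,11,12,13,14,15): 1⊕0⊕1⊕1⊕0⊕1⊕0⊕0 = 0
Syndrome s8…s1 = 0011 → error at position 3.
Flip position 3: 110011110110100 → 111011110110100

111011110110100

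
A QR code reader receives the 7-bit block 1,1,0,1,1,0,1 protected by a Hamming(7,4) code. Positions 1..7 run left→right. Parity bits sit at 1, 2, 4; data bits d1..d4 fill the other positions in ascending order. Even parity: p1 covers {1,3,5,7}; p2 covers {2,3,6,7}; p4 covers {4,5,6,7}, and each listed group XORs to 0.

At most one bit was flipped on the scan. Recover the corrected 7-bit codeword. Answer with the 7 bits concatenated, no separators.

1101001

s1 (pos 1,3,5,7): 1⊕0⊕1⊕1 = 1
s2 (pos 2,3,6,7): 1⊕0⊕0⊕1 = 0
s4 (pos 4,5,6,7): 1⊕1⊕0⊕1 = 1
Syndrome s4…s1 = 101 → error at position 5.
Flip position 5: 1101101 → 1101001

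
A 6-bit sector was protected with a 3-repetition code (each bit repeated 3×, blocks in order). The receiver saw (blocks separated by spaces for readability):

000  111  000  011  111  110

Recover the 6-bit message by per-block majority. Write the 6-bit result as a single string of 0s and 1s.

010111

Block 1 (000): 0 ones → 0
Block 2 (111): 3 ones → 1
Block 3 (000): 0 ones → 0
Block 4 (011): 2 ones → 1
Block 5 (111): 3 ones → 1
Block 6 (110): 2 ones → 1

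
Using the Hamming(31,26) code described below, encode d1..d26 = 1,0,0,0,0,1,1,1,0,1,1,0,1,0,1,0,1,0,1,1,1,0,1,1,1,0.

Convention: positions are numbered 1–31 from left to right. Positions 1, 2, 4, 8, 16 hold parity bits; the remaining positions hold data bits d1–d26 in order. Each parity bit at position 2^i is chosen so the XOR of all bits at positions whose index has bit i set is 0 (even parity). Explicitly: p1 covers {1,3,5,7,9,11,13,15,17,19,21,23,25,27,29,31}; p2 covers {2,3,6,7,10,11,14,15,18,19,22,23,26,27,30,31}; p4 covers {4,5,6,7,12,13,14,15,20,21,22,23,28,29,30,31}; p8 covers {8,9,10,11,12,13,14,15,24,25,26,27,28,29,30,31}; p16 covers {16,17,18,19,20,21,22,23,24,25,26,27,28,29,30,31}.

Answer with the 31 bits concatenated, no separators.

1110000101110111010101011101110

Place data at non-parity positions: p1 p2 1 p4 0 0 0 p8 0 1 1 1 0 1 1 p16 0 1 0 1 0 1 0 1 1 1 0 1 1 1 0
p1 (pos 1,3,5,7,9,11,13,15,17,19,21,23,25,27,29,31): XOR of data positions = 1⊕0⊕0⊕0⊕1⊕0⊕1⊕0⊕0⊕0⊕0⊕1⊕0⊕1⊕0 = 1
p2 (pos 2,3,6,7,10,11,14,15,18,19,22,23,26,27,30,31): XOR of data positions = 1⊕0⊕0⊕1⊕1⊕1⊕1⊕1⊕0⊕1⊕0⊕1⊕0⊕1⊕0 = 1
p4 (pos 4,5,6,7,12,13,14,15,20,21,22,23,28,29,30,31): XOR of data positions = 0⊕0⊕0⊕1⊕0⊕1⊕1⊕1⊕0⊕1⊕0⊕1⊕1⊕1⊕0 = 0
p8 (pos 8,9,10,11,12,13,14,15,24,25,26,27,28,29,30,31): XOR of data positions = 0⊕1⊕1⊕1⊕0⊕1⊕1⊕1⊕1⊕1⊕0⊕1⊕1⊕1⊕0 = 1
p16 (pos 16,17,18,19,20,21,22,23,24,25,26,27,28,29,30,31): XOR of data positions = 0⊕1⊕0⊕1⊕0⊕1⊕0⊕1⊕1⊕1⊕0⊕1⊕1⊕1⊕0 = 1
Codeword: 1110000101110111010101011101110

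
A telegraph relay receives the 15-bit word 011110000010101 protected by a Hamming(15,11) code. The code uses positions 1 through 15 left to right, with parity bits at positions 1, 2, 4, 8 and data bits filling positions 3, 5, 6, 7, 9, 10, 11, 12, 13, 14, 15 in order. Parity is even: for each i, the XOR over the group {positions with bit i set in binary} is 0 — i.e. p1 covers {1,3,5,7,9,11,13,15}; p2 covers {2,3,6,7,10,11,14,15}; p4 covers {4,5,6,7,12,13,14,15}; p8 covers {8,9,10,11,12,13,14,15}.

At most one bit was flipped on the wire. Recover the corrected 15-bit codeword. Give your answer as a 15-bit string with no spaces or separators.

s1 (pos 1,3,5,7,9,11,13,15): 0⊕1⊕1⊕0⊕0⊕1⊕1⊕1 = 1
s2 (pos 2,3,6,7,10,11,14,15): 1⊕1⊕0⊕0⊕0⊕1⊕0⊕1 = 0
s4 (pos 4,5,6,7,12,13,14,15): 1⊕1⊕0⊕0⊕0⊕1⊕0⊕1 = 0
s8 (pos 8,9,10,11,12,13,14,15): 0⊕0⊕0⊕1⊕0⊕1⊕0⊕1 = 1
Syndrome s8…s1 = 1001 → error at position 9.
Flip position 9: 011110000010101 → 011110001010101

011110001010101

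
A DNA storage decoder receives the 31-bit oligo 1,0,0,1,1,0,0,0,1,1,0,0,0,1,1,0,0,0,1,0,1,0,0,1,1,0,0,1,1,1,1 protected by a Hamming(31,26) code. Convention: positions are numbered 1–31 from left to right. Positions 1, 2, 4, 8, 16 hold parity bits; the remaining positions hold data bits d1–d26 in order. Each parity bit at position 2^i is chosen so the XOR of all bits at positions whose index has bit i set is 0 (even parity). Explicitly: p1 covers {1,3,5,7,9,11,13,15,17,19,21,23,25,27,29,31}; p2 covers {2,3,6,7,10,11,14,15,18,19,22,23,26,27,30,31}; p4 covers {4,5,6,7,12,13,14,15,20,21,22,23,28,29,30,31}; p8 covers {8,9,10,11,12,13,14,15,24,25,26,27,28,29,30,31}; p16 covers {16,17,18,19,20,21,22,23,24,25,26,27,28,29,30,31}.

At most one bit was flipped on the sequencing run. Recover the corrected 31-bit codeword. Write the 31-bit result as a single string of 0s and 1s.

1001000011000110001010011001111

s1 (pos 1,3,5,7,9,11,13,15,17,19,21,23,25,27,29,31): 1⊕0⊕1⊕0⊕1⊕0⊕0⊕1⊕0⊕1⊕1⊕0⊕1⊕0⊕1⊕1 = 1
s2 (pos 2,3,6,7,10,11,14,15,18,19,22,23,26,27,30,31): 0⊕0⊕0⊕0⊕1⊕0⊕1⊕1⊕0⊕1⊕0⊕0⊕0⊕0⊕1⊕1 = 0
s4 (pos 4,5,6,7,12,13,14,15,20,21,22,23,28,29,30,31): 1⊕1⊕0⊕0⊕0⊕0⊕1⊕1⊕0⊕1⊕0⊕0⊕1⊕1⊕1⊕1 = 1
s8 (pos 8,9,10,11,12,13,14,15,24,25,26,27,28,29,30,31): 0⊕1⊕1⊕0⊕0⊕0⊕1⊕1⊕1⊕1⊕0⊕0⊕1⊕1⊕1⊕1 = 0
s16 (pos 16,17,18,19,20,21,22,23,24,25,26,27,28,29,30,31): 0⊕0⊕0⊕1⊕0⊕1⊕0⊕0⊕1⊕1⊕0⊕0⊕1⊕1⊕1⊕1 = 0
Syndrome s16…s1 = 00101 → error at position 5.
Flip position 5: 1001100011000110001010011001111 → 1001000011000110001010011001111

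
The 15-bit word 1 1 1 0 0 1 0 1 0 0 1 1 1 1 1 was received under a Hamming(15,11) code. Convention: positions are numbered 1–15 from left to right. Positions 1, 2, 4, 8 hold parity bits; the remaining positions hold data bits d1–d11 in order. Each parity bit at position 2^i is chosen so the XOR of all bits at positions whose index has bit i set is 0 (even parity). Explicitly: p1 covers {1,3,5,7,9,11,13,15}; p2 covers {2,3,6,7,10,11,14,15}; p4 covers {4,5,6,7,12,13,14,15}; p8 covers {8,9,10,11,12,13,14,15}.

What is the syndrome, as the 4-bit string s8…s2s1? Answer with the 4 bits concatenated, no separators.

0101

s1 (pos 1,3,5,7,9,11,13,15): 1⊕1⊕0⊕0⊕0⊕1⊕1⊕1 = 1
s2 (pos 2,3,6,7,10,11,14,15): 1⊕1⊕1⊕0⊕0⊕1⊕1⊕1 = 0
s4 (pos 4,5,6,7,12,13,14,15): 0⊕0⊕1⊕0⊕1⊕1⊕1⊕1 = 1
s8 (pos 8,9,10,11,12,13,14,15): 1⊕0⊕0⊕1⊕1⊕1⊕1⊕1 = 0
Syndrome s8…s1 = 0101 → error at position 5.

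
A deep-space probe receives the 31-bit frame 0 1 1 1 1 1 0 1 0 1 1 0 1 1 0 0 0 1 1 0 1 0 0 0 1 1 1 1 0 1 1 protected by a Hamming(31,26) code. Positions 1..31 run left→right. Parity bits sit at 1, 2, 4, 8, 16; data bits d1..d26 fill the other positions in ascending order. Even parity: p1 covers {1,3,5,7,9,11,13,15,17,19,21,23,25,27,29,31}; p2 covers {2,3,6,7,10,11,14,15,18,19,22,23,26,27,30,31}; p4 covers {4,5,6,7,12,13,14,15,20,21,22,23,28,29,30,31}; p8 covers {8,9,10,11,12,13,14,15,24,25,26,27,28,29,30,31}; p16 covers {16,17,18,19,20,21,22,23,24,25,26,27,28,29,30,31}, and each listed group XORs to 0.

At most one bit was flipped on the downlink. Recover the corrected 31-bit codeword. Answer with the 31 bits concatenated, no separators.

0111110101101100011010001111111

s1 (pos 1,3,5,7,9,11,13,15,17,19,21,23,25,27,29,31): 0⊕1⊕1⊕0⊕0⊕1⊕1⊕0⊕0⊕1⊕1⊕0⊕1⊕1⊕0⊕1 = 1
s2 (pos 2,3,6,7,10,11,14,15,18,19,22,23,26,27,30,31): 1⊕1⊕1⊕0⊕1⊕1⊕1⊕0⊕1⊕1⊕0⊕0⊕1⊕1⊕1⊕1 = 0
s4 (pos 4,5,6,7,12,13,14,15,20,21,22,23,28,29,30,31): 1⊕1⊕1⊕0⊕0⊕1⊕1⊕0⊕0⊕1⊕0⊕0⊕1⊕0⊕1⊕1 = 1
s8 (pos 8,9,10,11,12,13,14,15,24,25,26,27,28,29,30,31): 1⊕0⊕1⊕1⊕0⊕1⊕1⊕0⊕0⊕1⊕1⊕1⊕1⊕0⊕1⊕1 = 1
s16 (pos 16,17,18,19,20,21,22,23,24,25,26,27,28,29,30,31): 0⊕0⊕1⊕1⊕0⊕1⊕0⊕0⊕0⊕1⊕1⊕1⊕1⊕0⊕1⊕1 = 1
Syndrome s16…s1 = 11101 → error at position 29.
Flip position 29: 0111110101101100011010001111011 → 0111110101101100011010001111111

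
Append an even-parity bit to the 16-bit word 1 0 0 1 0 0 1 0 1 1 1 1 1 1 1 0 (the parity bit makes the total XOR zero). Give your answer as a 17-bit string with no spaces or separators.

10010010111111100

XOR of the 16 data bits: 1⊕0⊕0⊕1⊕0⊕0⊕1⊕0⊕1⊕1⊕1⊕1⊕1⊕1⊕1⊕0 = 0
Parity bit = 0 (so all 17 bits XOR to 0).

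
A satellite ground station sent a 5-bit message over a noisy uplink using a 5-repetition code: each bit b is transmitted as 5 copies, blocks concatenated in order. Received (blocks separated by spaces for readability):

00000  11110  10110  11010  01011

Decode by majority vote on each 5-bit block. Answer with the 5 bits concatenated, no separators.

01111

Block 1 (00000): 0 ones → 0
Block 2 (11110): 4 ones → 1
Block 3 (10110): 3 ones → 1
Block 4 (11010): 3 ones → 1
Block 5 (01011): 3 ones → 1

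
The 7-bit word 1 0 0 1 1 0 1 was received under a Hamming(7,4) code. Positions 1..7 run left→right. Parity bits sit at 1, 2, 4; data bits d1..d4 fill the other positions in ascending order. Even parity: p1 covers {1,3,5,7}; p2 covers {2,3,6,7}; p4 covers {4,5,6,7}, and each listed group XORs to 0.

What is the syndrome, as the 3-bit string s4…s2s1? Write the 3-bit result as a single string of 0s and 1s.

s1 (pos 1,3,5,7): 1⊕0⊕1⊕1 = 1
s2 (pos 2,3,6,7): 0⊕0⊕0⊕1 = 1
s4 (pos 4,5,6,7): 1⊕1⊕0⊕1 = 1
Syndrome s4…s1 = 111 → error at position 7.

111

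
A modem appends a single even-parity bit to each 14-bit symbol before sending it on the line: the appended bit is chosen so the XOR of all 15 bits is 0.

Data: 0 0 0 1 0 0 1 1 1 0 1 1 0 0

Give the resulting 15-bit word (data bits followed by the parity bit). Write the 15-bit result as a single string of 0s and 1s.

XOR of the 14 data bits: 0⊕0⊕0⊕1⊕0⊕0⊕1⊕1⊕1⊕0⊕1⊕1⊕0⊕0 = 0
Parity bit = 0 (so all 15 bits XOR to 0).

000100111011000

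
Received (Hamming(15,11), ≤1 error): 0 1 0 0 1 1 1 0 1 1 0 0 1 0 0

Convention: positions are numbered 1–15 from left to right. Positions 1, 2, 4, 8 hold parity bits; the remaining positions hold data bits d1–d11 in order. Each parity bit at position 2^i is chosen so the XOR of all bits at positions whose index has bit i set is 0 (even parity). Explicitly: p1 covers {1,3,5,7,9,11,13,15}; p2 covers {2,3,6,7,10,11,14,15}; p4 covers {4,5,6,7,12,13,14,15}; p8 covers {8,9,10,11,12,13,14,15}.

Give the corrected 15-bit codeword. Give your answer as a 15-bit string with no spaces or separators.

010011111100100

s1 (pos 1,3,5,7,9,11,13,15): 0⊕0⊕1⊕1⊕1⊕0⊕1⊕0 = 0
s2 (pos 2,3,6,7,10,11,14,15): 1⊕0⊕1⊕1⊕1⊕0⊕0⊕0 = 0
s4 (pos 4,5,6,7,12,13,14,15): 0⊕1⊕1⊕1⊕0⊕1⊕0⊕0 = 0
s8 (pos 8,9,10,11,12,13,14,15): 0⊕1⊕1⊕0⊕0⊕1⊕0⊕0 = 1
Syndrome s8…s1 = 1000 → error at position 8.
Flip position 8: 010011101100100 → 010011111100100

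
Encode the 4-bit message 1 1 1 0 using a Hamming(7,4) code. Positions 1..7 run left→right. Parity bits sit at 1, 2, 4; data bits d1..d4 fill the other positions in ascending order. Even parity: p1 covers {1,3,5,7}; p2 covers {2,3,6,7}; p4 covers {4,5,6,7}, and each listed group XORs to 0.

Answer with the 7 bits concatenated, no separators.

Place data at non-parity positions: p1 p2 1 p4 1 1 0
p1 (pos 1,3,5,7): XOR of data positions = 1⊕1⊕0 = 0
p2 (pos 2,3,6,7): XOR of data positions = 1⊕1⊕0 = 0
p4 (pos 4,5,6,7): XOR of data positions = 1⊕1⊕0 = 0
Codeword: 0010110

0010110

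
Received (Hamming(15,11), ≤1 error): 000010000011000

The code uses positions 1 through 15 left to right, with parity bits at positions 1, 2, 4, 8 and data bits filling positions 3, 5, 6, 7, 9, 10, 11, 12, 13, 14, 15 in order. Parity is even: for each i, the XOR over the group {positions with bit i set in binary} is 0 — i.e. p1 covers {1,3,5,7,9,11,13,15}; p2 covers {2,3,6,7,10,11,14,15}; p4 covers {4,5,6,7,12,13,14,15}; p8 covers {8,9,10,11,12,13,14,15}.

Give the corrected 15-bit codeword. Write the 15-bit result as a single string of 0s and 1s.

s1 (pos 1,3,5,7,9,11,13,15): 0⊕0⊕1⊕0⊕0⊕1⊕0⊕0 = 0
s2 (pos 2,3,6,7,10,11,14,15): 0⊕0⊕0⊕0⊕0⊕1⊕0⊕0 = 1
s4 (pos 4,5,6,7,12,13,14,15): 0⊕1⊕0⊕0⊕1⊕0⊕0⊕0 = 0
s8 (pos 8,9,10,11,12,13,14,15): 0⊕0⊕0⊕1⊕1⊕0⊕0⊕0 = 0
Syndrome s8…s1 = 0010 → error at position 2.
Flip position 2: 000010000011000 → 010010000011000

010010000011000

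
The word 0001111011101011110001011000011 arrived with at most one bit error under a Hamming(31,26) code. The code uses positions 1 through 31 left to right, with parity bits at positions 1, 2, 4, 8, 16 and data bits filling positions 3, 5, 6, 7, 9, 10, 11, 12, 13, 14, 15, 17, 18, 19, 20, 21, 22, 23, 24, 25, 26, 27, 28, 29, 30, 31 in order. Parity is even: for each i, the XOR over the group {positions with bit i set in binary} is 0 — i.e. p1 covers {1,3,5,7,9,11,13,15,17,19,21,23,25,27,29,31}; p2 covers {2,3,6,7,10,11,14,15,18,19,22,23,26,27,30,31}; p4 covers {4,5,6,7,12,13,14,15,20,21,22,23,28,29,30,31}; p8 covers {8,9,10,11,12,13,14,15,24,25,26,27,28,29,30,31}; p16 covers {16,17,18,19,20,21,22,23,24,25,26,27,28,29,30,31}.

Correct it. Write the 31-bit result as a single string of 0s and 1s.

s1 (pos 1,3,5,7,9,11,13,15,17,19,21,23,25,27,29,31): 0⊕0⊕1⊕1⊕1⊕1⊕1⊕1⊕1⊕0⊕0⊕0⊕1⊕0⊕0⊕1 = 1
s2 (pos 2,3,6,7,10,11,14,15,18,19,22,23,26,27,30,31): 0⊕0⊕1⊕1⊕1⊕1⊕0⊕1⊕1⊕0⊕1⊕0⊕0⊕0⊕1⊕1 = 1
s4 (pos 4,5,6,7,12,13,14,15,20,21,22,23,28,29,30,31): 1⊕1⊕1⊕1⊕0⊕1⊕0⊕1⊕0⊕0⊕1⊕0⊕0⊕0⊕1⊕1 = 1
s8 (pos 8,9,10,11,12,13,14,15,24,25,26,27,28,29,30,31): 0⊕1⊕1⊕1⊕0⊕1⊕0⊕1⊕1⊕1⊕0⊕0⊕0⊕0⊕1⊕1 = 1
s16 (pos 16,17,18,19,20,21,22,23,24,25,26,27,28,29,30,31): 1⊕1⊕1⊕0⊕0⊕0⊕1⊕0⊕1⊕1⊕0⊕0⊕0⊕0⊕1⊕1 = 0
Syndrome s16…s1 = 01111 → error at position 15.
Flip position 15: 0001111011101011110001011000011 → 0001111011101001110001011000011

0001111011101001110001011000011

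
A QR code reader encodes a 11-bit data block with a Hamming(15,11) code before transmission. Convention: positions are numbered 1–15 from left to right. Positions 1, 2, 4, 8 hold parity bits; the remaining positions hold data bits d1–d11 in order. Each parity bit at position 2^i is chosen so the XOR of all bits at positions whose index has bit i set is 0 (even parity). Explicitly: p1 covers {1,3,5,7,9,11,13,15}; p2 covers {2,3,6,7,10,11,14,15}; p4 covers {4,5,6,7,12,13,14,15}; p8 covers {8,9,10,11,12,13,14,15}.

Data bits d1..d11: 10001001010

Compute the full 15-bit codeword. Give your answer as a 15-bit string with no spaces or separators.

Place data at non-parity positions: p1 p2 1 p4 0 0 0 p8 1 0 0 1 0 1 0
p1 (pos 1,3,5,7,9,11,13,15): XOR of data positions = 1⊕0⊕0⊕1⊕0⊕0⊕0 = 0
p2 (pos 2,3,6,7,10,11,14,15): XOR of data positions = 1⊕0⊕0⊕0⊕0⊕1⊕0 = 0
p4 (pos 4,5,6,7,12,13,14,15): XOR of data positions = 0⊕0⊕0⊕1⊕0⊕1⊕0 = 0
p8 (pos 8,9,10,11,12,13,14,15): XOR of data positions = 1⊕0⊕0⊕1⊕0⊕1⊕0 = 1
Codeword: 001000011001010

001000011001010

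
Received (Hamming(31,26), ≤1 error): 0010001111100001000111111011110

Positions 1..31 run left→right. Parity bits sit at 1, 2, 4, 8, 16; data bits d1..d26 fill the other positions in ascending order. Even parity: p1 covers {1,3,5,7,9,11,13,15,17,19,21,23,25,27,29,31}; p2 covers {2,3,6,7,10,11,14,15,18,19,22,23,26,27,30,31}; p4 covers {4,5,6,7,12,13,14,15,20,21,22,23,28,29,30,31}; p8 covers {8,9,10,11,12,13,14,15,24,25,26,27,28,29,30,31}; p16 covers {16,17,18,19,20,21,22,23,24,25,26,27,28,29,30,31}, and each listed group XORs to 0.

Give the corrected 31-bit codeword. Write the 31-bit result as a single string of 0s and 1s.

s1 (pos 1,3,5,7,9,11,13,15,17,19,21,23,25,27,29,31): 0⊕1⊕0⊕1⊕1⊕1⊕0⊕0⊕0⊕0⊕1⊕1⊕1⊕1⊕1⊕0 = 1
s2 (pos 2,3,6,7,10,11,14,15,18,19,22,23,26,27,30,31): 0⊕1⊕0⊕1⊕1⊕1⊕0⊕0⊕0⊕0⊕1⊕1⊕0⊕1⊕1⊕0 = 0
s4 (pos 4,5,6,7,12,13,14,15,20,21,22,23,28,29,30,31): 0⊕0⊕0⊕1⊕0⊕0⊕0⊕0⊕1⊕1⊕1⊕1⊕1⊕1⊕1⊕0 = 0
s8 (pos 8,9,10,11,12,13,14,15,24,25,26,27,28,29,30,31): 1⊕1⊕1⊕1⊕0⊕0⊕0⊕0⊕1⊕1⊕0⊕1⊕1⊕1⊕1⊕0 = 0
s16 (pos 16,17,18,19,20,21,22,23,24,25,26,27,28,29,30,31): 1⊕0⊕0⊕0⊕1⊕1⊕1⊕1⊕1⊕1⊕0⊕1⊕1⊕1⊕1⊕0 = 1
Syndrome s16…s1 = 10001 → error at position 17.
Flip position 17: 0010001111100001000111111011110 → 0010001111100001100111111011110

0010001111100001100111111011110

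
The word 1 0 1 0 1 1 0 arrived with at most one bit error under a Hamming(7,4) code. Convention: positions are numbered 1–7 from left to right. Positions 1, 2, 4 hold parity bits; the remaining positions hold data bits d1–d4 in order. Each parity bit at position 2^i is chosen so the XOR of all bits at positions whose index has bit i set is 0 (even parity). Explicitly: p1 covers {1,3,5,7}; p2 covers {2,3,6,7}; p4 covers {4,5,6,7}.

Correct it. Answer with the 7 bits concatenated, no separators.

s1 (pos 1,3,5,7): 1⊕1⊕1⊕0 = 1
s2 (pos 2,3,6,7): 0⊕1⊕1⊕0 = 0
s4 (pos 4,5,6,7): 0⊕1⊕1⊕0 = 0
Syndrome s4…s1 = 001 → error at position 1.
Flip position 1: 1010110 → 0010110

0010110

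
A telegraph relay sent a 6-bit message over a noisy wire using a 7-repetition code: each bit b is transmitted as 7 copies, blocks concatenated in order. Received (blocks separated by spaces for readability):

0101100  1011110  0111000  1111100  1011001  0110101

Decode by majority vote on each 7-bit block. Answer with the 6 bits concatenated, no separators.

Block 1 (0101100): 3 ones → 0
Block 2 (1011110): 5 ones → 1
Block 3 (0111000): 3 ones → 0
Block 4 (1111100): 5 ones → 1
Block 5 (1011001): 4 ones → 1
Block 6 (0110101): 4 ones → 1

010111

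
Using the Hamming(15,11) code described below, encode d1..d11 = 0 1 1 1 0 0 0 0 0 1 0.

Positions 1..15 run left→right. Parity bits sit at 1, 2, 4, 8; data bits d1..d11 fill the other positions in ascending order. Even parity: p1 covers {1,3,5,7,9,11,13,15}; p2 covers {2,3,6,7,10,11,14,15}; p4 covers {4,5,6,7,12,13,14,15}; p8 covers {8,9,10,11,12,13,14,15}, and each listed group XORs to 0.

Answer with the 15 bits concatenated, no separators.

Place data at non-parity positions: p1 p2 0 p4 1 1 1 p8 0 0 0 0 0 1 0
p1 (pos 1,3,5,7,9,11,13,15): XOR of data positions = 0⊕1⊕1⊕0⊕0⊕0⊕0 = 0
p2 (pos 2,3,6,7,10,11,14,15): XOR of data positions = 0⊕1⊕1⊕0⊕0⊕1⊕0 = 1
p4 (pos 4,5,6,7,12,13,14,15): XOR of data positions = 1⊕1⊕1⊕0⊕0⊕1⊕0 = 0
p8 (pos 8,9,10,11,12,13,14,15): XOR of data positions = 0⊕0⊕0⊕0⊕0⊕1⊕0 = 1
Codeword: 010011110000010

010011110000010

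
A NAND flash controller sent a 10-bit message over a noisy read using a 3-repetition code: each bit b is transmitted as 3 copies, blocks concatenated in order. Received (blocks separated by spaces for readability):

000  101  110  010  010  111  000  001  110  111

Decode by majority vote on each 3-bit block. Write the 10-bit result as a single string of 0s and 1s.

0110010011

Block 1 (000): 0 ones → 0
Block 2 (101): 2 ones → 1
Block 3 (110): 2 ones → 1
Block 4 (010): 1 one → 0
Block 5 (010): 1 one → 0
Block 6 (111): 3 ones → 1
Block 7 (000): 0 ones → 0
Block 8 (001): 1 one → 0
Block 9 (110): 2 ones → 1
Block 10 (111): 3 ones → 1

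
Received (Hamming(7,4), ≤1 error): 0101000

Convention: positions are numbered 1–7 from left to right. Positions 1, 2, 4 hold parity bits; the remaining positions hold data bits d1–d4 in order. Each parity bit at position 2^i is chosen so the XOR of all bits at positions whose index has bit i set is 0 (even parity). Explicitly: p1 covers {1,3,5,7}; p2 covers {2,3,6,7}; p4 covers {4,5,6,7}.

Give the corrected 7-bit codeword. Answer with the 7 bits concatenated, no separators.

s1 (pos 1,3,5,7): 0⊕0⊕0⊕0 = 0
s2 (pos 2,3,6,7): 1⊕0⊕0⊕0 = 1
s4 (pos 4,5,6,7): 1⊕0⊕0⊕0 = 1
Syndrome s4…s1 = 110 → error at position 6.
Flip position 6: 0101000 → 0101010

0101010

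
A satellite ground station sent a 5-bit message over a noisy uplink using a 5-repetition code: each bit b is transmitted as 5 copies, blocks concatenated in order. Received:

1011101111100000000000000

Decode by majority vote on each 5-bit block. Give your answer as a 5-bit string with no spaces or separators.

11000

Block 1 (10111): 4 ones → 1
Block 2 (01111): 4 ones → 1
Block 3 (10000): 1 one → 0
Block 4 (00000): 0 ones → 0
Block 5 (00000): 0 ones → 0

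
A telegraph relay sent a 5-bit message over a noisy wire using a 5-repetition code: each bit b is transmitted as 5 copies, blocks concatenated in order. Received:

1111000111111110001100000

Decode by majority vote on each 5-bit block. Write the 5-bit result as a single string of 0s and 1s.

11100

Block 1 (11110): 4 ones → 1
Block 2 (00111): 3 ones → 1
Block 3 (11111): 5 ones → 1
Block 4 (00011): 2 ones → 0
Block 5 (00000): 0 ones → 0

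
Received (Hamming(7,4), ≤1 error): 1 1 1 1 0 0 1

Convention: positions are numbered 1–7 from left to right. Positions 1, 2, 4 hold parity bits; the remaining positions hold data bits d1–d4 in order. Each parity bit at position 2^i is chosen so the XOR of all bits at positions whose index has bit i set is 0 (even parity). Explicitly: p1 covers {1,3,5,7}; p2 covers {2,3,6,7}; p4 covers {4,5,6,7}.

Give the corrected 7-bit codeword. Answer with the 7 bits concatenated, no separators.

1101001

s1 (pos 1,3,5,7): 1⊕1⊕0⊕1 = 1
s2 (pos 2,3,6,7): 1⊕1⊕0⊕1 = 1
s4 (pos 4,5,6,7): 1⊕0⊕0⊕1 = 0
Syndrome s4…s1 = 011 → error at position 3.
Flip position 3: 1111001 → 1101001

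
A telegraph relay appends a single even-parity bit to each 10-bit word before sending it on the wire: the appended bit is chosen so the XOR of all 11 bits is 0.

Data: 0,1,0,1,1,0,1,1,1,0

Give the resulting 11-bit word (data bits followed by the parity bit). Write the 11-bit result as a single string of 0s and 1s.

XOR of the 10 data bits: 0⊕1⊕0⊕1⊕1⊕0⊕1⊕1⊕1⊕0 = 0
Parity bit = 0 (so all 11 bits XOR to 0).

01011011100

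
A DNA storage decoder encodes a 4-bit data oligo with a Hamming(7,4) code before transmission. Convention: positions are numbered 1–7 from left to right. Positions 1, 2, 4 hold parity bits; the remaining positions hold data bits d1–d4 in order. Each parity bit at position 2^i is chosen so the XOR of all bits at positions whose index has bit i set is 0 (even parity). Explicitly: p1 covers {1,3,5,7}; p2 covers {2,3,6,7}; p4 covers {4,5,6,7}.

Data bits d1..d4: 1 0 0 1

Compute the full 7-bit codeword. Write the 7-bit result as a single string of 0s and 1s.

0011001

Place data at non-parity positions: p1 p2 1 p4 0 0 1
p1 (pos 1,3,5,7): XOR of data positions = 1⊕0⊕1 = 0
p2 (pos 2,3,6,7): XOR of data positions = 1⊕0⊕1 = 0
p4 (pos 4,5,6,7): XOR of data positions = 0⊕0⊕1 = 1
Codeword: 0011001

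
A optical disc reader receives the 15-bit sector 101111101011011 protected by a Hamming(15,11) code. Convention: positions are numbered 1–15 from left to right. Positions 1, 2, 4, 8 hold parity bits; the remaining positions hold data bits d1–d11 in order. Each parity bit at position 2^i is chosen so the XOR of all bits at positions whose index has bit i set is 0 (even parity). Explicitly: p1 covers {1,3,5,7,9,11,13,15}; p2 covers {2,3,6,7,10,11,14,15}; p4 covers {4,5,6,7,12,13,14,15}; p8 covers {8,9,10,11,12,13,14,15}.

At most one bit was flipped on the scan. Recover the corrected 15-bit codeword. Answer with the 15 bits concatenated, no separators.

s1 (pos 1,3,5,7,9,11,13,15): 1⊕1⊕1⊕1⊕1⊕1⊕0⊕1 = 1
s2 (pos 2,3,6,7,10,11,14,15): 0⊕1⊕1⊕1⊕0⊕1⊕1⊕1 = 0
s4 (pos 4,5,6,7,12,13,14,15): 1⊕1⊕1⊕1⊕1⊕0⊕1⊕1 = 1
s8 (pos 8,9,10,11,12,13,14,15): 0⊕1⊕0⊕1⊕1⊕0⊕1⊕1 = 1
Syndrome s8…s1 = 1101 → error at position 13.
Flip position 13: 101111101011011 → 101111101011111

101111101011111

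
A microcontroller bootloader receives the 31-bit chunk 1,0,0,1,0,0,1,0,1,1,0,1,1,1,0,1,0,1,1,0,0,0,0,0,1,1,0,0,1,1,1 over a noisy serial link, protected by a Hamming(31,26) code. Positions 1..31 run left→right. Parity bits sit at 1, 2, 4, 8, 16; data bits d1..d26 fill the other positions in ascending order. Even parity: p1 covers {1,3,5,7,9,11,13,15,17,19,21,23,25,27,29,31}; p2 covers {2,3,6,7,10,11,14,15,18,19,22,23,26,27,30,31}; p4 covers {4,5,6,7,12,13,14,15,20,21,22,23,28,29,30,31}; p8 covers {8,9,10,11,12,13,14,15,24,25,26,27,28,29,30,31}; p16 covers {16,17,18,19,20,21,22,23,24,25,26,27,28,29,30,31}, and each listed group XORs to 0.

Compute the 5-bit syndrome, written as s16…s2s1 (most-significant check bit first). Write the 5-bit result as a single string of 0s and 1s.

00000

s1 (pos 1,3,5,7,9,11,13,15,17,19,21,23,25,27,29,31): 1⊕0⊕0⊕1⊕1⊕0⊕1⊕0⊕0⊕1⊕0⊕0⊕1⊕0⊕1⊕1 = 0
s2 (pos 2,3,6,7,10,11,14,15,18,19,22,23,26,27,30,31): 0⊕0⊕0⊕1⊕1⊕0⊕1⊕0⊕1⊕1⊕0⊕0⊕1⊕0⊕1⊕1 = 0
s4 (pos 4,5,6,7,12,13,14,15,20,21,22,23,28,29,30,31): 1⊕0⊕0⊕1⊕1⊕1⊕1⊕0⊕0⊕0⊕0⊕0⊕0⊕1⊕1⊕1 = 0
s8 (pos 8,9,10,11,12,13,14,15,24,25,26,27,28,29,30,31): 0⊕1⊕1⊕0⊕1⊕1⊕1⊕0⊕0⊕1⊕1⊕0⊕0⊕1⊕1⊕1 = 0
s16 (pos 16,17,18,19,20,21,22,23,24,25,26,27,28,29,30,31): 1⊕0⊕1⊕1⊕0⊕0⊕0⊕0⊕0⊕1⊕1⊕0⊕0⊕1⊕1⊕1 = 0
Syndrome s16…s1 = 00000 → no error.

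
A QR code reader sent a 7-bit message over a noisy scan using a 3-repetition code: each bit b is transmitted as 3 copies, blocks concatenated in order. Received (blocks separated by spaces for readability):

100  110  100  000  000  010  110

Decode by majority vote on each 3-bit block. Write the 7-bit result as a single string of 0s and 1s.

0100001

Block 1 (100): 1 one → 0
Block 2 (110): 2 ones → 1
Block 3 (100): 1 one → 0
Block 4 (000): 0 ones → 0
Block 5 (000): 0 ones → 0
Block 6 (010): 1 one → 0
Block 7 (110): 2 ones → 1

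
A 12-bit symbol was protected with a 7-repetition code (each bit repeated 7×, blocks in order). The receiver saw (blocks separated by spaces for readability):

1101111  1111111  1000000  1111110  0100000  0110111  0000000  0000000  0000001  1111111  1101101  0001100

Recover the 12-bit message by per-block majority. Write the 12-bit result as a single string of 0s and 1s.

110101000110

Block 1 (1101111): 6 ones → 1
Block 2 (1111111): 7 ones → 1
Block 3 (1000000): 1 one → 0
Block 4 (1111110): 6 ones → 1
Block 5 (0100000): 1 one → 0
Block 6 (0110111): 5 ones → 1
Block 7 (0000000): 0 ones → 0
Block 8 (0000000): 0 ones → 0
Block 9 (0000001): 1 one → 0
Block 10 (1111111): 7 ones → 1
Block 11 (1101101): 5 ones → 1
Block 12 (0001100): 2 ones → 0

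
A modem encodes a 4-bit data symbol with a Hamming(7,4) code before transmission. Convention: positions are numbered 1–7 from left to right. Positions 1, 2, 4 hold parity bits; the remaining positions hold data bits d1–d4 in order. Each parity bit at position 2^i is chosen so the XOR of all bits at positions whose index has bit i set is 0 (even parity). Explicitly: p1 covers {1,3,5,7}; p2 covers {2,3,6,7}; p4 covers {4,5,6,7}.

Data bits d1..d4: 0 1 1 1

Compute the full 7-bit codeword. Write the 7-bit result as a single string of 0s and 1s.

Place data at non-parity positions: p1 p2 0 p4 1 1 1
p1 (pos 1,3,5,7): XOR of data positions = 0⊕1⊕1 = 0
p2 (pos 2,3,6,7): XOR of data positions = 0⊕1⊕1 = 0
p4 (pos 4,5,6,7): XOR of data positions = 1⊕1⊕1 = 1
Codeword: 0001111

0001111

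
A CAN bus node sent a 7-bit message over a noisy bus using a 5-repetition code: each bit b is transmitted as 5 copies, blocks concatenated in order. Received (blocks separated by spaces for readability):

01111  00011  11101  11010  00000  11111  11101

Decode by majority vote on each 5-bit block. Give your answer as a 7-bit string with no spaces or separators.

Block 1 (01111): 4 ones → 1
Block 2 (00011): 2 ones → 0
Block 3 (11101): 4 ones → 1
Block 4 (11010): 3 ones → 1
Block 5 (00000): 0 ones → 0
Block 6 (11111): 5 ones → 1
Block 7 (11101): 4 ones → 1

1011011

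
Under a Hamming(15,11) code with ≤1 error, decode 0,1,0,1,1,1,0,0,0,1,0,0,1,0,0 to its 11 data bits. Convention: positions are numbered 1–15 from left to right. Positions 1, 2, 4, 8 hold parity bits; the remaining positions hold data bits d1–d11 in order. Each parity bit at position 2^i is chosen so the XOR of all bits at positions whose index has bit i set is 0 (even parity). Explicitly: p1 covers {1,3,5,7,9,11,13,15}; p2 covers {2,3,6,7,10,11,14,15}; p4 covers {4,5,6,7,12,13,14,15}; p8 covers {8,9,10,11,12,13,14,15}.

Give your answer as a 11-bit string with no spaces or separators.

s1 (pos 1,3,5,7,9,11,13,15): 0⊕0⊕1⊕0⊕0⊕0⊕1⊕0 = 0
s2 (pos 2,3,6,7,10,11,14,15): 1⊕0⊕1⊕0⊕1⊕0⊕0⊕0 = 1
s4 (pos 4,5,6,7,12,13,14,15): 1⊕1⊕1⊕0⊕0⊕1⊕0⊕0 = 0
s8 (pos 8,9,10,11,12,13,14,15): 0⊕0⊕1⊕0⊕0⊕1⊕0⊕0 = 0
Syndrome s8…s1 = 0010 → error at position 2.
Flip position 2: 010111000100100 → 000111000100100
Read data bits from positions 3,5,6,7,9,10,11,12,13,14,15: 01100100100

01100100100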